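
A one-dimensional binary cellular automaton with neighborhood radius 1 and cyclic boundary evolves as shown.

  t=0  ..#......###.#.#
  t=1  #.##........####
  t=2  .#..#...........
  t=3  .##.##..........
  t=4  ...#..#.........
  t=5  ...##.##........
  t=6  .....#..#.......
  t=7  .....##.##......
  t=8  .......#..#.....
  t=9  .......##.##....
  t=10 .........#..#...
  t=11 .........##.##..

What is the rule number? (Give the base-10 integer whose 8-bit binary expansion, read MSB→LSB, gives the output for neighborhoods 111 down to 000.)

52

  nb ###: next=.  (t=0,i=10, bit7=0)
  nb ##.: next=.  (t=0,i=11, bit6=0)
  nb #.#: next=#  (t=0,i=12, bit5=1)
  nb #..: next=#  (t=0,i=0, bit4=1)
  nb .##: next=.  (t=0,i=9, bit3=0)
  nb .#.: next=#  (t=0,i=2, bit2=1)
  nb ..#: next=.  (t=0,i=1, bit1=0)
  nb ...: next=.  (t=0,i=4, bit0=0)
  bits 00110100 = 52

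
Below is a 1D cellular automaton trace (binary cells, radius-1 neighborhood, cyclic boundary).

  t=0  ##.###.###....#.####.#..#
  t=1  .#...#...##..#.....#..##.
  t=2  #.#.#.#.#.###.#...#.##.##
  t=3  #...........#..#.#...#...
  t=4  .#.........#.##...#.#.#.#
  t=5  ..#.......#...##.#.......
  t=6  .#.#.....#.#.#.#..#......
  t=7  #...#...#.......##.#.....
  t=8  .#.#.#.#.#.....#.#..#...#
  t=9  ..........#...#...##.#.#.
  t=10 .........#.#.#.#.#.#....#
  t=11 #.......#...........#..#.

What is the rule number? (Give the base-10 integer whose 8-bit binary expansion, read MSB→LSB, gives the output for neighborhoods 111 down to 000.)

82

  ###|.  b7=0 t=0,i=0
  ##.|#  b6=1 t=0,i=1
  #.#|.  b5=0 t=0,i=2
  #..|#  b4=1 t=0,i=10
  .##|.  b3=0 t=0,i=3
  .#.|.  b2=0 t=0,i=14
  ..#|#  b1=1 t=0,i=13
  ...|.  b0=0 t=0,i=11
  bits 01010010 = 82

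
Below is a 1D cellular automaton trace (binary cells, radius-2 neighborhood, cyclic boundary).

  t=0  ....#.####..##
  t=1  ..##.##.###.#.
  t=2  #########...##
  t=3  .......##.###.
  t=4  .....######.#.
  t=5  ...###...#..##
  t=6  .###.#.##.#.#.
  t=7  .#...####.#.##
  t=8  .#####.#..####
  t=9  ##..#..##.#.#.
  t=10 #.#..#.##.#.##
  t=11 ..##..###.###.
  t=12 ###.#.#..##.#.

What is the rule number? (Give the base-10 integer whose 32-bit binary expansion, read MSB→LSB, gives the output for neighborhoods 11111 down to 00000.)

  [31] ##### => .  t=2,i=0
  [30] ####. => #  t=0,i=8
  [29] ###.# => .  t=1,i=10
  [28] ###.. => #  t=0,i=9
  [27] ##.## => #  t=1,i=4
  [26] ##.#. => .  t=1,i=11
  [25] ##..# => #  t=0,i=10
  [24] ##... => .  t=0,i=0
  [23] #.### => #  t=0,i=6
  [22] #.##. => #  t=1,i=5
  [21] #.#.# => #  t=6,i=5
  [20] #.#.. => #  t=1,i=12
  [19] #..## => .  t=0,i=11
  [18] #..#. => .  t=9,i=3
  [17] #...# => #  t=1,i=0
  [16] #.... => .  t=0,i=1
  [15] .#### => .  t=0,i=7
  [14] .###. => .  t=1,i=9
  [13] .##.# => #  t=1,i=3
  [12] .##.. => .  t=0,i=13
  [11] .#.## => #  t=0,i=5
  [10] .#.#. => .  t=6,i=11
  [9] .#..# => #  t=5,i=10
  [8] .#... => #  t=1,i=13
  [7] ..### => #  t=2,i=12
  [6] ..##. => #  t=0,i=12
  [5] ..#.# => .  t=0,i=4
  [4] ..#.. => .  t=5,i=9
  [3] ...## => #  t=1,i=1
  [2] ...#. => #  t=0,i=3
  [1] ....# => #  t=0,i=2
  [0] ..... => .  t=3,i=1
  bits 01011010111100100010101111001110 = 1525820366

1525820366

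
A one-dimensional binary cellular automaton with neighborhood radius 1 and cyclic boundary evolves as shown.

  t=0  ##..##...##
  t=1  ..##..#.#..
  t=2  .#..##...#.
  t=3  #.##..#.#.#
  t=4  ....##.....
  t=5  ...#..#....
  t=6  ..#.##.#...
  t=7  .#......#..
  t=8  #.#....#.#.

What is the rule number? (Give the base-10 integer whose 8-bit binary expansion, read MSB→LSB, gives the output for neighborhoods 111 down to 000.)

  ###|.  b7=0 t=0,i=0
  ##.|.  b6=0 t=0,i=1
  #.#|.  b5=0 t=1,i=7
  #..|#  b4=1 t=0,i=2
  .##|.  b3=0 t=0,i=4
  .#.|.  b2=0 t=1,i=6
  ..#|#  b1=1 t=0,i=3
  ...|.  b0=0 t=0,i=7
  bits 00010010 = 18

18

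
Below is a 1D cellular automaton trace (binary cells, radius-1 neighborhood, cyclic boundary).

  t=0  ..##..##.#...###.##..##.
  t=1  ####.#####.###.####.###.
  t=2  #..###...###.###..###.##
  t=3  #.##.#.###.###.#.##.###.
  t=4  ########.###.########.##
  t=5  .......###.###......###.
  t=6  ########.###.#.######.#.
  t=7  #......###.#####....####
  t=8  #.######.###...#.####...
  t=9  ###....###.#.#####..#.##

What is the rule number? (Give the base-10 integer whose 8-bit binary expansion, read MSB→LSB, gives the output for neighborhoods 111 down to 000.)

111

  ### -> .   bit 7 = 0  t=0,i=14
  ##. -> #   bit 6 = 1  t=0,i=3
  #.# -> #   bit 5 = 1  t=0,i=8
  #.. -> .   bit 4 = 0  t=0,i=4
  .## -> #   bit 3 = 1  t=0,i=2
  .#. -> #   bit 2 = 1  t=0,i=9
  ..# -> #   bit 1 = 1  t=0,i=1
  ... -> #   bit 0 = 1  t=0,i=0
  bits 01101111 = 111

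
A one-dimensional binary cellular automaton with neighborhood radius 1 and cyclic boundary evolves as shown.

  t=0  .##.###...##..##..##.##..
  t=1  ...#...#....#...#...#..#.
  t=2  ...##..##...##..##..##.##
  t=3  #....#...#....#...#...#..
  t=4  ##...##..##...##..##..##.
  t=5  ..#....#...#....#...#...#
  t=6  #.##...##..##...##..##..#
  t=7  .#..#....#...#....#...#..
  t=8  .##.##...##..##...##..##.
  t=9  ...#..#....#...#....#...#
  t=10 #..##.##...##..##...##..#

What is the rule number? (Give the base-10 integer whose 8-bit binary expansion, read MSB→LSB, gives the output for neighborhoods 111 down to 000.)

  nb ###: next=.  (t=0,i=5, bit7=0)
  nb ##.: next=.  (t=0,i=2, bit6=0)
  nb #.#: next=#  (t=0,i=3, bit5=1)
  nb #..: next=#  (t=0,i=7, bit4=1)
  nb .##: next=.  (t=0,i=1, bit3=0)
  nb .#.: next=#  (t=1,i=3, bit2=1)
  nb ..#: next=.  (t=0,i=0, bit1=0)
  nb ...: next=.  (t=0,i=8, bit0=0)
  bits 00110100 = 52

52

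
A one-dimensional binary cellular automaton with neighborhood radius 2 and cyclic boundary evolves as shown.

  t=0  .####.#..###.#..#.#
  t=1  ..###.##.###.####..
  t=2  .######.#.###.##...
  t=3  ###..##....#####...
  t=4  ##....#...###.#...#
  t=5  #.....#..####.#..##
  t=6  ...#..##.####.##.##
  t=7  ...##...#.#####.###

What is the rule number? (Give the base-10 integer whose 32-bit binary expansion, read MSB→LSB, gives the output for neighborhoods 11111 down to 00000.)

1750389433

  nb #####: next=.  (t=2,i=3, bit31=0)
  nb ####.: next=#  (t=0,i=3, bit30=1)
  nb ###.#: next=#  (t=0,i=4, bit29=1)
  nb ###..: next=.  (t=1,i=16, bit28=0)
  nb ##.##: next=#  (t=1,i=5, bit27=1)
  nb ##.#.: next=.  (t=0,i=5, bit26=0)
  nb ##..#: next=.  (t=3,i=3, bit25=0)
  nb ##...: next=.  (t=1,i=17, bit24=0)
  nb #.###: next=.  (t=0,i=1, bit23=0)
  nb #.##.: next=#  (t=1,i=6, bit22=1)
  nb #.#.#: next=.  (t=0,i=18, bit21=0)
  nb #.#..: next=#  (t=0,i=6, bit20=1)
  nb #..##: next=.  (t=0,i=8, bit19=0)
  nb #..#.: next=#  (t=0,i=15, bit18=1)
  nb #...#: next=.  (t=3,i=17, bit17=0)
  nb #....: next=.  (t=1,i=18, bit16=0)
  nb .####: next=#  (t=0,i=2, bit15=1)
  nb .###.: next=#  (t=0,i=10, bit14=1)
  nb .##.#: next=.  (t=1,i=7, bit13=0)
  nb .##..: next=#  (t=2,i=15, bit12=1)
  nb .#.##: next=.  (t=0,i=0, bit11=0)
  nb .#.#.: next=.  (t=0,i=17, bit10=0)
  nb .#..#: next=#  (t=0,i=7, bit9=1)
  nb .#...: next=.  (t=4,i=7, bit8=0)
  nb ..###: next=#  (t=0,i=9, bit7=1)
  nb ..##.: next=.  (t=3,i=5, bit6=0)
  nb ..#.#: next=#  (t=0,i=16, bit5=1)
  nb ..#..: next=#  (t=4,i=6, bit4=1)
  nb ...##: next=#  (t=1,i=1, bit3=1)
  nb ...#.: next=.  (t=4,i=5, bit2=0)
  nb ....#: next=.  (t=1,i=0, bit1=0)
  nb .....: next=#  (t=5,i=3, bit0=1)
  bits 01101000010101001101001010111001 = 1750389433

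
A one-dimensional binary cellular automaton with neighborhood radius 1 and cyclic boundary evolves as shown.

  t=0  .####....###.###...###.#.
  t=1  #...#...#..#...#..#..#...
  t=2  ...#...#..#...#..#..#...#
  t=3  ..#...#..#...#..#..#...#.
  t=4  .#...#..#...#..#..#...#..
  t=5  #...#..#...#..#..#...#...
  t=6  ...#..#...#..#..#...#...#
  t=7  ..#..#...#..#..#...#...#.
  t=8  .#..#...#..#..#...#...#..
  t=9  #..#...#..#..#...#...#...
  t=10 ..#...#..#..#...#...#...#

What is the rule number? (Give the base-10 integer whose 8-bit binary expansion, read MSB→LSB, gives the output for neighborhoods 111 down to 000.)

  nb ###: next=.  (t=0,i=2, bit7=0)
  nb ##.: next=#  (t=0,i=4, bit6=1)
  nb #.#: next=.  (t=0,i=12, bit5=0)
  nb #..: next=.  (t=0,i=5, bit4=0)
  nb .##: next=.  (t=0,i=1, bit3=0)
  nb .#.: next=.  (t=0,i=23, bit2=0)
  nb ..#: next=#  (t=0,i=0, bit1=1)
  nb ...: next=.  (t=0,i=6, bit0=0)
  bits 01000010 = 66

66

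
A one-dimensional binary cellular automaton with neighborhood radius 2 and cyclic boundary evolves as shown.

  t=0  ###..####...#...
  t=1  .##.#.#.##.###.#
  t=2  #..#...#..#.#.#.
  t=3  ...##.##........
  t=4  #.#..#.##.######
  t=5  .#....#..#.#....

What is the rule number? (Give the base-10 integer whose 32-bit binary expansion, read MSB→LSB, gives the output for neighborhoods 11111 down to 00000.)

  #####|.  b31=0 t=4,i=12
  ####.|.  b30=0 t=0,i=7
  ###.#|.  b29=0 t=1,i=13
  ###..|#  b28=1 t=0,i=2
  ##.##|#  b27=1 t=1,i=10
  ##.#.|#  b26=1 t=1,i=3
  ##..#|.  b25=0 t=0,i=3
  ##...|#  b24=1 t=0,i=9
  #.###|.  b23=0 t=1,i=11
  #.##.|.  b22=0 t=1,i=1
  #.#.#|.  b21=0 t=1,i=4
  #.#..|.  b20=0 t=2,i=0
  #..##|#  b19=1 t=0,i=4
  #..#.|.  b18=0 t=2,i=2
  #...#|.  b17=0 t=0,i=10
  #....|.  b16=0 t=3,i=9
  .####|#  b15=1 t=0,i=6
  .###.|#  b14=1 t=0,i=1
  .##.#|.  b13=0 t=1,i=2
  .##..|#  b12=1 t=3,i=7
  .#.##|#  b11=1 t=1,i=0
  .#.#.|.  b10=0 t=1,i=5
  .#..#|.  b9=0 t=2,i=1
  .#...|#  b8=1 t=0,i=13
  ..###|.  b7=0 t=0,i=0
  ..##.|.  b6=0 t=3,i=3
  ..#.#|.  b5=0 t=2,i=10
  ..#..|#  b4=1 t=0,i=12
  ...##|#  b3=1 t=0,i=15
  ...#.|#  b2=1 t=0,i=11
  ....#|.  b1=0 t=3,i=1
  .....|#  b0=1 t=3,i=0
  bits 00011101000010001101100100011101 = 487119133

487119133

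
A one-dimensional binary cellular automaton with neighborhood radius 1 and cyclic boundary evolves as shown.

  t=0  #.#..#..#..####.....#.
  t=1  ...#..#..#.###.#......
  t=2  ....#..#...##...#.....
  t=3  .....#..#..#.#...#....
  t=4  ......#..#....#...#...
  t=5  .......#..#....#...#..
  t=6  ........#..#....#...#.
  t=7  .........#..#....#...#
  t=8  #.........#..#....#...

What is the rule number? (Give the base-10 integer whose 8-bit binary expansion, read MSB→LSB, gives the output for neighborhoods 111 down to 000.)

152

  ### -> #   bit 7 = 1  t=0,i=12
  ##. -> .   bit 6 = 0  t=0,i=14
  #.# -> .   bit 5 = 0  t=0,i=1
  #.. -> #   bit 4 = 1  t=0,i=3
  .## -> #   bit 3 = 1  t=0,i=11
  .#. -> .   bit 2 = 0  t=0,i=0
  ..# -> .   bit 1 = 0  t=0,i=4
  ... -> .   bit 0 = 0  t=0,i=16
  bits 10011000 = 152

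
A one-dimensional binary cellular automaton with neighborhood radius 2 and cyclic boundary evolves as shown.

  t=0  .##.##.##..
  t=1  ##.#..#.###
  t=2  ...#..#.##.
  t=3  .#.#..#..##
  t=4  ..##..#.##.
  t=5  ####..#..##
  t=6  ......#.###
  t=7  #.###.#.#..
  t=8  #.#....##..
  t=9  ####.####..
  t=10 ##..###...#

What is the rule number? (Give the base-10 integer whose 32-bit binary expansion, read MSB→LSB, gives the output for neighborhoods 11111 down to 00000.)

161125883

  [31] ##### => .  t=1,i=10
  [30] ####. => .  t=1,i=0
  [29] ###.# => .  t=1,i=1
  [28] ###.. => .  t=5,i=3
  [27] ##.## => #  t=0,i=3
  [26] ##.#. => .  t=1,i=2
  [25] ##..# => .  t=4,i=4
  [24] ##... => #  t=0,i=9
  [23] #.### => #  t=1,i=8
  [22] #.##. => .  t=0,i=4
  [21] #.#.# => .  t=3,i=1
  [20] #.#.. => #  t=1,i=3
  [19] #..## => #  t=3,i=8
  [18] #..#. => .  t=1,i=5
  [17] #...# => #  t=0,i=10
  [16] #.... => .  t=2,i=0
  [15] .#### => #  t=1,i=9
  [14] .###. => .  t=6,i=9
  [13] .##.# => .  t=0,i=2
  [12] .##.. => #  t=0,i=8
  [11] .#.## => .  t=1,i=7
  [10] .#.#. => #  t=3,i=2
  [9] .#..# => .  t=1,i=4
  [8] .#... => #  t=8,i=3
  [7] ..### => #  t=5,i=9
  [6] ..##. => #  t=0,i=1
  [5] ..#.# => #  t=1,i=6
  [4] ..#.. => #  t=2,i=3
  [3] ...## => #  t=0,i=0
  [2] ...#. => .  t=2,i=2
  [1] ....# => #  t=2,i=1
  [0] ..... => #  t=6,i=2
  bits 00001001100110101001010111111011 = 161125883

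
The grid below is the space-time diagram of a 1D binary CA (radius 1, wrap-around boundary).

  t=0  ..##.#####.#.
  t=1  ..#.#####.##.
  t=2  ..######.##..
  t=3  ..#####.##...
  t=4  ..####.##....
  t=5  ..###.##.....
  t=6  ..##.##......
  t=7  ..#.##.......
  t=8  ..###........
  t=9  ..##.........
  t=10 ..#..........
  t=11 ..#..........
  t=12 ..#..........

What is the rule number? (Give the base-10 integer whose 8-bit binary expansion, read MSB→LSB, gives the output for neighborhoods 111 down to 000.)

  ### -> #   bit 7 = 1  t=0,i=6
  ##. -> .   bit 6 = 0  t=0,i=3
  #.# -> #   bit 5 = 1  t=0,i=4
  #.. -> .   bit 4 = 0  t=0,i=12
  .## -> #   bit 3 = 1  t=0,i=2
  .#. -> #   bit 2 = 1  t=0,i=11
  ..# -> .   bit 1 = 0  t=0,i=1
  ... -> .   bit 0 = 0  t=0,i=0
  bits 10101100 = 172

172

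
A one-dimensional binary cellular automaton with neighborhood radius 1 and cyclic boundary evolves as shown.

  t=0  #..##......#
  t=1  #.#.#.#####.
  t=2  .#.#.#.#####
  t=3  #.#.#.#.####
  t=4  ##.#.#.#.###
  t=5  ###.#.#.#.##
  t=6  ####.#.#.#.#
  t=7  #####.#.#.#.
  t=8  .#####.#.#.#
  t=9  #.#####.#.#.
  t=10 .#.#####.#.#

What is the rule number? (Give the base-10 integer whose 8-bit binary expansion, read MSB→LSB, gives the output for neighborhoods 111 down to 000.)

  ###|#  b7=1 t=1,i=7
  ##.|#  b6=1 t=0,i=0
  #.#|#  b5=1 t=1,i=1
  #..|.  b4=0 t=0,i=1
  .##|.  b3=0 t=0,i=3
  .#.|.  b2=0 t=1,i=0
  ..#|#  b1=1 t=0,i=2
  ...|#  b0=1 t=0,i=6
  bits 11100011 = 227

227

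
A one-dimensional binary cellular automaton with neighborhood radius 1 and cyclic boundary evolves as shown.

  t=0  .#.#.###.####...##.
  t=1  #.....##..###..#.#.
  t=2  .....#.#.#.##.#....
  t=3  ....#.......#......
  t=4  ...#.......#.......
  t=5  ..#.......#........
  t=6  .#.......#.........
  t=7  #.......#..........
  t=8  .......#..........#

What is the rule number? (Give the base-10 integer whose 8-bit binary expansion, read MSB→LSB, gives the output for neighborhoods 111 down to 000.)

194

  [7] ### => #  t=0,i=6
  [6] ##. => #  t=0,i=7
  [5] #.# => .  t=0,i=2
  [4] #.. => .  t=0,i=13
  [3] .## => .  t=0,i=5
  [2] .#. => .  t=0,i=1
  [1] ..# => #  t=0,i=0
  [0] ... => .  t=0,i=14
  bits 11000010 = 194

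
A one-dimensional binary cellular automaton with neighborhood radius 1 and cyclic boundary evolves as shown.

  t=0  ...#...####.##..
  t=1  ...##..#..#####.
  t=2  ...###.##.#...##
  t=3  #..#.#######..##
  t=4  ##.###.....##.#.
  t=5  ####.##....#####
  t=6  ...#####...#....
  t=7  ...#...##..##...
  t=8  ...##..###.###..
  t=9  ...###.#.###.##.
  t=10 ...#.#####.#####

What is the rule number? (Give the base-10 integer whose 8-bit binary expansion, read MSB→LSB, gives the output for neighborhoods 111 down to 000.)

124

  [7] ### => .  t=0,i=8
  [6] ##. => #  t=0,i=10
  [5] #.# => #  t=0,i=11
  [4] #.. => #  t=0,i=4
  [3] .## => #  t=0,i=7
  [2] .#. => #  t=0,i=3
  [1] ..# => .  t=0,i=2
  [0] ... => .  t=0,i=0
  bits 01111100 = 124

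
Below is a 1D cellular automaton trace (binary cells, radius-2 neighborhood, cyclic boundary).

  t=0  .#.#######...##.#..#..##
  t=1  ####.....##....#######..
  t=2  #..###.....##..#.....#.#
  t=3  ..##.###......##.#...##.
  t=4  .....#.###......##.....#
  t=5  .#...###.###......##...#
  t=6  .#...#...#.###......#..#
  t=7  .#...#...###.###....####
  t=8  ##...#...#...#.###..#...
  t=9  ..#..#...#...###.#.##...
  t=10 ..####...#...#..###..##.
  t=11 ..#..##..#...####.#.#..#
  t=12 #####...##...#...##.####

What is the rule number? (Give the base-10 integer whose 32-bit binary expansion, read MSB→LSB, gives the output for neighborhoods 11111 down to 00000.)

  #####|.  b31=0 t=0,i=5
  ####.|.  b30=0 t=0,i=8
  ###.#|.  b29=0 t=5,i=7
  ###..|#  b28=1 t=0,i=9
  ##.##|.  b27=0 t=3,i=4
  ##.#.|#  b26=1 t=0,i=0
  ##..#|.  b25=0 t=1,i=22
  ##...|#  b24=1 t=0,i=10
  #.###|#  b23=1 t=0,i=3
  #.##.|.  b22=0 t=2,i=23
  #.#.#|#  b21=1 t=0,i=1
  #.#..|#  b20=1 t=0,i=16
  #..##|#  b19=1 t=0,i=21
  #..#.|#  b18=1 t=0,i=18
  #...#|.  b17=0 t=0,i=11
  #....|#  b16=1 t=1,i=5
  .####|.  b15=0 t=0,i=4
  .###.|.  b14=0 t=2,i=4
  .##.#|.  b13=0 t=0,i=14
  .##..|.  b12=0 t=1,i=10
  .#.##|#  b11=1 t=0,i=2
  .#.#.|.  b10=0 t=5,i=0
  .#..#|#  b9=1 t=0,i=17
  .#...|.  b8=0 t=2,i=16
  ..###|#  b7=1 t=1,i=0
  ..##.|.  b6=0 t=0,i=13
  ..#.#|#  b5=1 t=2,i=21
  ..#..|#  b4=1 t=0,i=19
  ...##|.  b3=0 t=0,i=12
  ...#.|.  b2=0 t=2,i=20
  ....#|.  b1=0 t=1,i=7
  .....|.  b0=0 t=1,i=6
  bits 00010101101111010000101010110000 = 364710576

364710576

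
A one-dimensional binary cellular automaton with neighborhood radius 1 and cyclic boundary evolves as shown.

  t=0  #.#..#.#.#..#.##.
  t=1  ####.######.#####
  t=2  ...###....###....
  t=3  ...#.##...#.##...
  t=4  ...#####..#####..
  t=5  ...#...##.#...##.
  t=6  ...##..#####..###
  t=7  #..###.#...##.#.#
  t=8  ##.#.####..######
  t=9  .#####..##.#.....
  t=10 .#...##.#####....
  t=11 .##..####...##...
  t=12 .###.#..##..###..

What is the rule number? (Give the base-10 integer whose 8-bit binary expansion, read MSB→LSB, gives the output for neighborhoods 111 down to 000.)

124

  [7] ### => .  t=1,i=0
  [6] ##. => #  t=0,i=15
  [5] #.# => #  t=0,i=1
  [4] #.. => #  t=0,i=3
  [3] .## => #  t=0,i=14
  [2] .#. => #  t=0,i=0
  [1] ..# => .  t=0,i=4
  [0] ... => .  t=2,i=0
  bits 01111100 = 124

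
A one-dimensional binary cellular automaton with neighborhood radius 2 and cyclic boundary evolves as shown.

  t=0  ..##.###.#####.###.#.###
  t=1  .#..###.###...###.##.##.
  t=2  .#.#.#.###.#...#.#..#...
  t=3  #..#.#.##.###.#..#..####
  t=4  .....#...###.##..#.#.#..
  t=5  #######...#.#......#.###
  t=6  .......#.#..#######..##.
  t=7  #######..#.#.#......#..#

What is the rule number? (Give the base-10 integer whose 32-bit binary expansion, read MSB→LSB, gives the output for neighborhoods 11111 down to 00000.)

  [31] ##### => .  t=0,i=11
  [30] ####. => .  t=0,i=12
  [29] ###.# => .  t=0,i=7
  [28] ###.. => .  t=0,i=23
  [27] ##.## => #  t=0,i=4
  [26] ##.#. => #  t=0,i=18
  [25] ##..# => .  t=0,i=0
  [24] ##... => #  t=1,i=11
  [23] #.### => #  t=0,i=5
  [22] #.##. => .  t=1,i=18
  [21] #.#.# => #  t=0,i=19
  [20] #.#.. => #  t=2,i=11
  [19] #..## => #  t=0,i=1
  [18] #..#. => .  t=1,i=0
  [17] #...# => .  t=1,i=12
  [16] #.... => #  t=2,i=22
  [15] .#### => #  t=0,i=10
  [14] .###. => #  t=0,i=6
  [13] .##.# => .  t=0,i=3
  [12] .##.. => .  t=1,i=22
  [11] .#.## => .  t=0,i=20
  [10] .#.#. => .  t=2,i=2
  [9] .#..# => .  t=1,i=2
  [8] .#... => #  t=2,i=12
  [7] ..### => .  t=1,i=4
  [6] ..##. => .  t=0,i=2
  [5] ..#.# => .  t=2,i=1
  [4] ..#.. => #  t=1,i=1
  [3] ...## => .  t=1,i=13
  [2] ...#. => #  t=2,i=0
  [1] ....# => #  t=2,i=23
  [0] ..... => #  t=4,i=0
  bits 00001101101110011100000100010111 = 230277399

230277399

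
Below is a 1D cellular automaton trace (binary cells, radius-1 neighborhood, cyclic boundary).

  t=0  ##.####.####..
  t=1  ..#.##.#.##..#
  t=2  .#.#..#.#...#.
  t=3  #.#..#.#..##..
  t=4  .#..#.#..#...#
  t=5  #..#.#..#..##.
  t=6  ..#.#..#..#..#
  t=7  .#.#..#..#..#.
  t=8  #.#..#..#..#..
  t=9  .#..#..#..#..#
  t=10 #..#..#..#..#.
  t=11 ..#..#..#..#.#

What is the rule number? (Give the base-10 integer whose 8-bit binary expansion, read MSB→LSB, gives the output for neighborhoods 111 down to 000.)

  ### -> #   bit 7 = 1  t=0,i=4
  ##. -> .   bit 6 = 0  t=0,i=1
  #.# -> #   bit 5 = 1  t=0,i=2
  #.. -> .   bit 4 = 0  t=0,i=12
  .## -> .   bit 3 = 0  t=0,i=0
  .#. -> .   bit 2 = 0  t=1,i=2
  ..# -> #   bit 1 = 1  t=0,i=13
  ... -> #   bit 0 = 1  t=2,i=10
  bits 10100011 = 163

163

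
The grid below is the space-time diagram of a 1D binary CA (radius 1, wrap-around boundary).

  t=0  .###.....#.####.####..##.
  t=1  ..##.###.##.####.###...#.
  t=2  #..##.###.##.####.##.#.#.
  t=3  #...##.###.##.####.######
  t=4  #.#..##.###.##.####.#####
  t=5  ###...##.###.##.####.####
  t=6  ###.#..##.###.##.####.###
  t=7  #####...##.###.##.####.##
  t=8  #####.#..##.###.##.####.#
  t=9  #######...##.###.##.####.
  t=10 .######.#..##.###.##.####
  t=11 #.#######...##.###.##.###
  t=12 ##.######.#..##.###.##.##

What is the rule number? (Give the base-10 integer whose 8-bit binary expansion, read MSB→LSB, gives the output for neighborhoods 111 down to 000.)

229

  ### -> #   bit 7 = 1  t=0,i=2
  ##. -> #   bit 6 = 1  t=0,i=3
  #.# -> #   bit 5 = 1  t=0,i=10
  #.. -> .   bit 4 = 0  t=0,i=4
  .## -> .   bit 3 = 0  t=0,i=1
  .#. -> #   bit 2 = 1  t=0,i=9
  ..# -> .   bit 1 = 0  t=0,i=0
  ... -> #   bit 0 = 1  t=0,i=5
  bits 11100101 = 229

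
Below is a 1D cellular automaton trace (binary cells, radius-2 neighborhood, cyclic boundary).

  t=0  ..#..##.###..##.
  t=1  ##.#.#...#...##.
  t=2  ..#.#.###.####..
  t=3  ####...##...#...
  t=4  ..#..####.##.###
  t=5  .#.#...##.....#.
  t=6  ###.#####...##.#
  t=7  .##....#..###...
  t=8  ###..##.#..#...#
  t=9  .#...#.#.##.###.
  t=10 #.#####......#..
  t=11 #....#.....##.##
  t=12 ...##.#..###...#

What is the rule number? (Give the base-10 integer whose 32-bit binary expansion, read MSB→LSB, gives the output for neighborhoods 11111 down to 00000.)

  nb #####: next=.  (t=6,i=6, bit31=0)
  nb ####.: next=#  (t=2,i=12, bit30=1)
  nb ###.#: next=#  (t=2,i=8, bit29=1)
  nb ###..: next=.  (t=0,i=10, bit28=0)
  nb ##.##: next=.  (t=0,i=7, bit27=0)
  nb ##.#.: next=#  (t=1,i=2, bit26=1)
  nb ##..#: next=.  (t=0,i=11, bit25=0)
  nb ##...: next=.  (t=0,i=15, bit24=0)
  nb #.###: next=.  (t=0,i=8, bit23=0)
  nb #.##.: next=.  (t=1,i=0, bit22=0)
  nb #.#.#: next=.  (t=1,i=3, bit21=0)
  nb #.#..: next=.  (t=1,i=5, bit20=0)
  nb #..##: next=.  (t=0,i=4, bit19=0)
  nb #..#.: next=#  (t=4,i=1, bit18=1)
  nb #...#: next=#  (t=0,i=0, bit17=1)
  nb #....: next=.  (t=2,i=15, bit16=0)
  nb .####: next=.  (t=2,i=11, bit15=0)
  nb .###.: next=#  (t=0,i=9, bit14=1)
  nb .##.#: next=.  (t=0,i=6, bit13=0)
  nb .##..: next=#  (t=0,i=14, bit12=1)
  nb .#.##: next=.  (t=2,i=5, bit11=0)
  nb .#.#.: next=#  (t=1,i=4, bit10=1)
  nb .#..#: next=#  (t=0,i=3, bit9=1)
  nb .#...: next=#  (t=1,i=6, bit8=1)
  nb ..###: next=.  (t=3,i=0, bit7=0)
  nb ..##.: next=#  (t=0,i=5, bit6=1)
  nb ..#.#: next=#  (t=2,i=2, bit5=1)
  nb ..#..: next=.  (t=0,i=2, bit4=0)
  nb ...##: next=#  (t=1,i=12, bit3=1)
  nb ...#.: next=#  (t=0,i=1, bit2=1)
  nb ....#: next=#  (t=2,i=0, bit1=1)
  nb .....: next=.  (t=5,i=11, bit0=0)
  bits 01100100000001100101011101101110 = 1678137198

1678137198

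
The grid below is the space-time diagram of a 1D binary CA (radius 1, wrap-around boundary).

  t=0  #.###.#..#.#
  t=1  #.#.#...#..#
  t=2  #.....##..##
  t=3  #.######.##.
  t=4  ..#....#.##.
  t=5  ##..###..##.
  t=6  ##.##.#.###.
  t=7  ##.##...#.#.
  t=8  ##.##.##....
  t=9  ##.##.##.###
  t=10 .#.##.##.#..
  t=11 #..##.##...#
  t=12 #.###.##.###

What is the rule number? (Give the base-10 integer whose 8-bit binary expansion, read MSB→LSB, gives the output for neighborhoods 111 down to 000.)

  ### -> .   bit 7 = 0  t=0,i=3
  ##. -> #   bit 6 = 1  t=0,i=0
  #.# -> .   bit 5 = 0  t=0,i=1
  #.. -> .   bit 4 = 0  t=0,i=7
  .## -> #   bit 3 = 1  t=0,i=2
  .#. -> .   bit 2 = 0  t=0,i=6
  ..# -> #   bit 1 = 1  t=0,i=8
  ... -> #   bit 0 = 1  t=1,i=6
  bits 01001011 = 75

75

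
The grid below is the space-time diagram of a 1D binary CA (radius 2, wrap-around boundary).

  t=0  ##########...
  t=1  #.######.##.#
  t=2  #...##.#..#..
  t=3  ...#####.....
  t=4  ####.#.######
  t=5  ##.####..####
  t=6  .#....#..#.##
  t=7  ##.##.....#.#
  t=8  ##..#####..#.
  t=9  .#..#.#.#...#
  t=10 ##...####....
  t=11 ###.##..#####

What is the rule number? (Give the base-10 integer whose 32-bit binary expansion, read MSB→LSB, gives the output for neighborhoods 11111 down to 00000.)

3039919307

  nb #####: next=#  (t=0,i=2, bit31=1)
  nb ####.: next=.  (t=0,i=8, bit30=0)
  nb ###.#: next=#  (t=1,i=7, bit29=1)
  nb ###..: next=#  (t=0,i=9, bit28=1)
  nb ##.##: next=.  (t=1,i=1, bit27=0)
  nb ##.#.: next=#  (t=2,i=6, bit26=1)
  nb ##..#: next=.  (t=5,i=7, bit25=0)
  nb ##...: next=#  (t=0,i=10, bit24=1)
  nb #.###: next=.  (t=1,i=2, bit23=0)
  nb #.##.: next=.  (t=1,i=9, bit22=0)
  nb #.#.#: next=#  (t=4,i=5, bit21=1)
  nb #.#..: next=#  (t=2,i=7, bit20=1)
  nb #..##: next=.  (t=5,i=8, bit19=0)
  nb #..#.: next=.  (t=2,i=9, bit18=0)
  nb #...#: next=.  (t=0,i=11, bit17=0)
  nb #....: next=#  (t=3,i=9, bit16=1)
  nb .####: next=.  (t=0,i=1, bit15=0)
  nb .###.: next=#  (t=7,i=0, bit14=1)
  nb .##.#: next=#  (t=1,i=0, bit13=1)
  nb .##..: next=#  (t=7,i=4, bit12=1)
  nb .#.##: next=#  (t=4,i=6, bit11=1)
  nb .#.#.: next=#  (t=9,i=0, bit10=1)
  nb .#..#: next=.  (t=2,i=8, bit9=0)
  nb .#...: next=.  (t=2,i=1, bit8=0)
  nb ..###: next=#  (t=0,i=0, bit7=1)
  nb ..##.: next=#  (t=2,i=4, bit6=1)
  nb ..#.#: next=.  (t=6,i=9, bit5=0)
  nb ..#..: next=.  (t=2,i=0, bit4=0)
  nb ...##: next=#  (t=0,i=12, bit3=1)
  nb ...#.: next=.  (t=6,i=5, bit2=0)
  nb ....#: next=#  (t=3,i=1, bit1=1)
  nb .....: next=#  (t=3,i=0, bit0=1)
  bits 10110101001100010111110011001011 = 3039919307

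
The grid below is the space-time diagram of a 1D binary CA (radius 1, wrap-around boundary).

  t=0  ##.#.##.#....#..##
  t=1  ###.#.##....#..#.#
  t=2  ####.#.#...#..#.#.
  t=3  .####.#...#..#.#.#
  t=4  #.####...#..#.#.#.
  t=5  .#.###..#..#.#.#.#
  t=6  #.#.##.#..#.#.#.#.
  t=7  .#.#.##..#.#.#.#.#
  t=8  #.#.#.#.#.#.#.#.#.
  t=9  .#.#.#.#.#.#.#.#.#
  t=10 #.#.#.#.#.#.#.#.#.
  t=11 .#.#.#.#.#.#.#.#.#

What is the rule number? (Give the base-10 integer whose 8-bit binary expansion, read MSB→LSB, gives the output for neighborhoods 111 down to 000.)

  ### -> #   bit 7 = 1  t=0,i=0
  ##. -> #   bit 6 = 1  t=0,i=1
  #.# -> #   bit 5 = 1  t=0,i=2
  #.. -> .   bit 4 = 0  t=0,i=9
  .## -> .   bit 3 = 0  t=0,i=5
  .#. -> .   bit 2 = 0  t=0,i=3
  ..# -> #   bit 1 = 1  t=0,i=12
  ... -> .   bit 0 = 0  t=0,i=10
  bits 11100010 = 226

226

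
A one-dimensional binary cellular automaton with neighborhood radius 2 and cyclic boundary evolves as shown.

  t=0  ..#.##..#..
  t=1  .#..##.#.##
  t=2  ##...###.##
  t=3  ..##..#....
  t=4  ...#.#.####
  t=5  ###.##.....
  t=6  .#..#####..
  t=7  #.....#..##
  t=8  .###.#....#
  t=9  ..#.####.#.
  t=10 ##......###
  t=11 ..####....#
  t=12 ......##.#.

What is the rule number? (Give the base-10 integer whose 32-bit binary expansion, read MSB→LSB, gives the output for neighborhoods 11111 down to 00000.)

  [31] ##### => #  t=6,i=6
  [30] ####. => .  t=2,i=0
  [29] ###.# => .  t=2,i=7
  [28] ###.. => .  t=2,i=1
  [27] ##.## => .  t=2,i=8
  [26] ##.#. => #  t=1,i=0
  [25] ##..# => .  t=0,i=6
  [24] ##... => #  t=2,i=2
  [23] #.### => .  t=2,i=9
  [22] #.##. => #  t=0,i=4
  [21] #.#.# => #  t=1,i=7
  [20] #.#.. => #  t=1,i=1
  [19] #..## => .  t=1,i=3
  [18] #..#. => #  t=0,i=7
  [17] #...# => #  t=2,i=3
  [16] #.... => #  t=0,i=10
  [15] .#### => .  t=2,i=10
  [14] .###. => #  t=2,i=6
  [13] .##.# => #  t=1,i=5
  [12] .##.. => #  t=0,i=5
  [11] .#.## => .  t=0,i=3
  [10] .#.#. => #  t=4,i=4
  [9] .#..# => .  t=1,i=2
  [8] .#... => #  t=0,i=9
  [7] ..### => .  t=2,i=5
  [6] ..##. => .  t=1,i=4
  [5] ..#.# => .  t=0,i=2
  [4] ..#.. => .  t=0,i=8
  [3] ...## => .  t=2,i=4
  [2] ...#. => #  t=0,i=1
  [1] ....# => .  t=0,i=0
  [0] ..... => #  t=3,i=9
  bits 10000101011101110111010100000101 = 2239198469

2239198469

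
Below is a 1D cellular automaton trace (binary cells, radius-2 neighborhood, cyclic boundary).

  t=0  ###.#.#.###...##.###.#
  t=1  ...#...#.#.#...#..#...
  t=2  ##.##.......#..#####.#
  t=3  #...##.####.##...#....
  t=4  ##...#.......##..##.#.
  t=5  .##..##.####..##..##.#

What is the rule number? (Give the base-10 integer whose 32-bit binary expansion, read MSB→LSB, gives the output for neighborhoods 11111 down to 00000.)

  [31] ##### => #  t=2,i=17
  [30] ####. => .  t=0,i=1
  [29] ###.# => .  t=0,i=2
  [28] ###.. => .  t=0,i=10
  [27] ##.## => .  t=0,i=16
  [26] ##.#. => #  t=0,i=3
  [25] ##..# => #  t=4,i=15
  [24] ##... => #  t=0,i=11
  [23] #.### => .  t=0,i=8
  [22] #.##. => .  t=2,i=3
  [21] #.#.# => .  t=0,i=4
  [20] #.#.. => .  t=1,i=11
  [19] #..## => .  t=2,i=14
  [18] #..#. => #  t=1,i=17
  [17] #...# => .  t=0,i=12
  [16] #.... => .  t=1,i=20
  [15] .#### => .  t=0,i=0
  [14] .###. => #  t=0,i=9
  [13] .##.# => #  t=0,i=15
  [12] .##.. => #  t=2,i=4
  [11] .#.## => #  t=0,i=7
  [10] .#.#. => .  t=0,i=5
  [9] .#..# => #  t=1,i=16
  [8] .#... => #  t=1,i=4
  [7] ..### => .  t=2,i=15
  [6] ..##. => .  t=0,i=14
  [5] ..#.# => .  t=1,i=7
  [4] ..#.. => #  t=1,i=3
  [3] ...## => .  t=0,i=13
  [2] ...#. => .  t=1,i=2
  [1] ....# => #  t=1,i=1
  [0] ..... => #  t=1,i=0
  bits 10000111000001000111101100010011 = 2265217811

2265217811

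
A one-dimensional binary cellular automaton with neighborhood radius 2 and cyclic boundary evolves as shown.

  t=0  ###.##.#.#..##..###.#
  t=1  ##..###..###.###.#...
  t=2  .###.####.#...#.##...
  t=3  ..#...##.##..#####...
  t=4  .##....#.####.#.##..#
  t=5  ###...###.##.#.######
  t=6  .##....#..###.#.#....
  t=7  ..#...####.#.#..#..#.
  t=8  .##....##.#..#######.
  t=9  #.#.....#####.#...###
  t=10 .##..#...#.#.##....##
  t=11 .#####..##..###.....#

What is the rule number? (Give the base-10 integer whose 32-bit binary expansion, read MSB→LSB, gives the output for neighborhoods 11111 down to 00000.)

  ##### -> .   bit 31 = 0  t=3,i=15
  ####. -> #   bit 30 = 1  t=0,i=1
  ###.# -> .   bit 29 = 0  t=0,i=2
  ###.. -> #   bit 28 = 1  t=1,i=6
  ##.## -> .   bit 27 = 0  t=0,i=3
  ##.#. -> #   bit 26 = 1  t=0,i=6
  ##..# -> #   bit 25 = 1  t=0,i=14
  ##... -> .   bit 24 = 0  t=2,i=18
  #.### -> .   bit 23 = 0  t=0,i=20
  #.##. -> #   bit 22 = 1  t=0,i=4
  #.#.# -> .   bit 21 = 0  t=0,i=7
  #.#.. -> #   bit 20 = 1  t=0,i=9
  #..## -> #   bit 19 = 1  t=0,i=11
  #..#. -> #   bit 18 = 1  t=4,i=19
  #...# -> .   bit 17 = 0  t=1,i=19
  #.... -> .   bit 16 = 0  t=2,i=19
  .#### -> #   bit 15 = 1  t=0,i=0
  .###. -> #   bit 14 = 1  t=0,i=17
  .##.# -> #   bit 13 = 1  t=0,i=5
  .##.. -> #   bit 12 = 1  t=0,i=13
  .#.## -> #   bit 11 = 1  t=2,i=15
  .#.#. -> .   bit 10 = 0  t=0,i=8
  .#..# -> #   bit 9 = 1  t=0,i=10
  .#... -> .   bit 8 = 0  t=1,i=18
  ..### -> .   bit 7 = 0  t=0,i=16
  ..##. -> .   bit 6 = 0  t=0,i=12
  ..#.# -> #   bit 5 = 1  t=2,i=14
  ..#.. -> #   bit 4 = 1  t=3,i=2
  ...## -> .   bit 3 = 0  t=1,i=20
  ...#. -> #   bit 2 = 1  t=2,i=13
  ....# -> .   bit 1 = 0  t=2,i=20
  ..... -> #   bit 0 = 1  t=3,i=20
  bits 01010110010111001111101000110101 = 1448933941

1448933941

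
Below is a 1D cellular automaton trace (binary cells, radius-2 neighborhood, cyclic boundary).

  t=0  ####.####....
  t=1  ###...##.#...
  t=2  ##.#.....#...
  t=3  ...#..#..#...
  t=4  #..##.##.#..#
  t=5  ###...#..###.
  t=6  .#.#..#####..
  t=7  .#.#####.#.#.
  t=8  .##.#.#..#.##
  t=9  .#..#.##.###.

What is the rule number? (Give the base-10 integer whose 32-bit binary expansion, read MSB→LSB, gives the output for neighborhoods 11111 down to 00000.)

  #####|.  b31=0 t=6,i=8
  ####.|#  b30=1 t=0,i=2
  ###.#|.  b29=0 t=0,i=3
  ###..|.  b28=0 t=0,i=8
  ##.##|.  b27=0 t=0,i=4
  ##.#.|.  b26=0 t=1,i=8
  ##..#|#  b25=1 t=4,i=1
  ##...|#  b24=1 t=0,i=9
  #.###|.  b23=0 t=0,i=5
  #.##.|#  b22=1 t=4,i=6
  #.#.#|#  b21=1 t=7,i=9
  #.#..|#  b20=1 t=1,i=9
  #..##|#  b19=1 t=4,i=2
  #..#.|.  b18=0 t=3,i=5
  #...#|.  b17=0 t=1,i=4
  #....|.  b16=0 t=0,i=10
  .####|#  b15=1 t=0,i=1
  .###.|#  b14=1 t=1,i=1
  .##.#|.  b13=0 t=1,i=7
  .##..|#  b12=1 t=4,i=0
  .#.##|#  b11=1 t=7,i=2
  .#.#.|.  b10=0 t=6,i=2
  .#..#|#  b9=1 t=3,i=4
  .#...|.  b8=0 t=1,i=10
  ..###|#  b7=1 t=0,i=0
  ..##.|.  b6=0 t=1,i=6
  ..#.#|#  b5=1 t=6,i=1
  ..#..|#  b4=1 t=2,i=9
  ...##|.  b3=0 t=0,i=12
  ...#.|.  b2=0 t=2,i=8
  ....#|.  b1=0 t=0,i=11
  .....|#  b0=1 t=2,i=6
  bits 01000011011110001101101010110001 = 1131993777

1131993777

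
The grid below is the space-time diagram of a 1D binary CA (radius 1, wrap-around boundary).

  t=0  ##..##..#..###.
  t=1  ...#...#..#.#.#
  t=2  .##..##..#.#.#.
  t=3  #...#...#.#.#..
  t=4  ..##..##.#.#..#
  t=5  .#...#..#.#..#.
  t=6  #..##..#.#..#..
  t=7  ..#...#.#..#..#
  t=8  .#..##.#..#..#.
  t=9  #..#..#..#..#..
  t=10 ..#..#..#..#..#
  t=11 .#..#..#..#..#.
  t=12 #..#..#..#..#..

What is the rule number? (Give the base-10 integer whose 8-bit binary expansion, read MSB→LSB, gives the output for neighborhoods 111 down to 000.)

163

  ### -> #   bit 7 = 1  t=0,i=12
  ##. -> .   bit 6 = 0  t=0,i=1
  #.# -> #   bit 5 = 1  t=0,i=14
  #.. -> .   bit 4 = 0  t=0,i=2
  .## -> .   bit 3 = 0  t=0,i=0
  .#. -> .   bit 2 = 0  t=0,i=8
  ..# -> #   bit 1 = 1  t=0,i=3
  ... -> #   bit 0 = 1  t=1,i=1
  bits 10100011 = 163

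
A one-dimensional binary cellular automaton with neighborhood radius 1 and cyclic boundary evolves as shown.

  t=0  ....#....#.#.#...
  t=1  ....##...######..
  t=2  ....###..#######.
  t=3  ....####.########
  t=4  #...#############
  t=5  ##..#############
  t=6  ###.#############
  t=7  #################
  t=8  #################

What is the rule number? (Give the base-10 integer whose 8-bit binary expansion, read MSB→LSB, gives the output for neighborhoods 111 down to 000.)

  [7] ### => #  t=1,i=10
  [6] ##. => #  t=1,i=5
  [5] #.# => #  t=0,i=10
  [4] #.. => #  t=0,i=5
  [3] .## => #  t=1,i=4
  [2] .#. => #  t=0,i=4
  [1] ..# => .  t=0,i=3
  [0] ... => .  t=0,i=0
  bits 11111100 = 252

252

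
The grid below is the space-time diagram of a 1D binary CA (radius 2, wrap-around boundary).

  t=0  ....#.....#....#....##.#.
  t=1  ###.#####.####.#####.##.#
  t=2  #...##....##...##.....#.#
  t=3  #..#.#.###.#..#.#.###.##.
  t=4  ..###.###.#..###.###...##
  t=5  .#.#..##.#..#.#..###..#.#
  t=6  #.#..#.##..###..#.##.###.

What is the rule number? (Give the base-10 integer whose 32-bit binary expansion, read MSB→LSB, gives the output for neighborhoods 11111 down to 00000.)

344849723

  #####|.  b31=0 t=1,i=6
  ####.|.  b30=0 t=1,i=1
  ###.#|.  b29=0 t=1,i=2
  ###..|#  b28=1 t=4,i=19
  ##.##|.  b27=0 t=1,i=3
  ##.#.|#  b26=1 t=0,i=22
  ##..#|.  b25=0 t=4,i=0
  ##...|.  b24=0 t=2,i=1
  #.###|#  b23=1 t=1,i=4
  #.##.|.  b22=0 t=1,i=21
  #.#.#|.  b21=0 t=3,i=5
  #.#..|.  b20=0 t=0,i=23
  #..##|#  b19=1 t=4,i=1
  #..#.|#  b18=1 t=3,i=2
  #...#|.  b17=0 t=2,i=2
  #....|#  b16=1 t=0,i=0
  .####|#  b15=1 t=1,i=0
  .###.|#  b14=1 t=3,i=8
  .##.#|#  b13=1 t=0,i=21
  .##..|#  b12=1 t=2,i=0
  .#.##|#  b11=1 t=2,i=23
  .#.#.|#  b10=1 t=3,i=4
  .#..#|.  b9=0 t=3,i=1
  .#...|#  b8=1 t=0,i=5
  ..###|.  b7=0 t=4,i=2
  ..##.|.  b6=0 t=0,i=20
  ..#.#|#  b5=1 t=2,i=22
  ..#..|#  b4=1 t=0,i=4
  ...##|#  b3=1 t=0,i=19
  ...#.|.  b2=0 t=0,i=3
  ....#|#  b1=1 t=0,i=2
  .....|#  b0=1 t=0,i=1
  bits 00010100100011011111110100111011 = 344849723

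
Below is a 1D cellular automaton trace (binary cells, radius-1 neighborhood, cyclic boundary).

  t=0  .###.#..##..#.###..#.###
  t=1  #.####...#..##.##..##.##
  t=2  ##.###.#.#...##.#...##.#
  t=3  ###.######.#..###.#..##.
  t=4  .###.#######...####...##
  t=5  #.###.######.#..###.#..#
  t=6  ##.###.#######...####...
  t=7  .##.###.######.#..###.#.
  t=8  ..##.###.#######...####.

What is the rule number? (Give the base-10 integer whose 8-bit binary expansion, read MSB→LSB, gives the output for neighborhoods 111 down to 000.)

229

  ### -> #   bit 7 = 1  t=0,i=2
  ##. -> #   bit 6 = 1  t=0,i=3
  #.# -> #   bit 5 = 1  t=0,i=0
  #.. -> .   bit 4 = 0  t=0,i=6
  .## -> .   bit 3 = 0  t=0,i=1
  .#. -> #   bit 2 = 1  t=0,i=5
  ..# -> .   bit 1 = 0  t=0,i=7
  ... -> #   bit 0 = 1  t=1,i=7
  bits 11100101 = 229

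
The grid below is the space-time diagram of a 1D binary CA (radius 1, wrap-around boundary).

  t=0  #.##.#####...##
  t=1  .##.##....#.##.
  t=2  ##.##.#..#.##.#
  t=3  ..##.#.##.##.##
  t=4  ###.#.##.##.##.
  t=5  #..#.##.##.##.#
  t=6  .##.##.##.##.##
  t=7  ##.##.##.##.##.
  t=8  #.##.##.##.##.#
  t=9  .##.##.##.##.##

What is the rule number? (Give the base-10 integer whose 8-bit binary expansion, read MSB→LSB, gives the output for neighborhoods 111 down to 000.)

  [7] ### => .  t=0,i=6
  [6] ##. => .  t=0,i=0
  [5] #.# => #  t=0,i=1
  [4] #.. => #  t=0,i=10
  [3] .## => #  t=0,i=2
  [2] .#. => .  t=1,i=10
  [1] ..# => #  t=0,i=12
  [0] ... => .  t=0,i=11
  bits 00111010 = 58

58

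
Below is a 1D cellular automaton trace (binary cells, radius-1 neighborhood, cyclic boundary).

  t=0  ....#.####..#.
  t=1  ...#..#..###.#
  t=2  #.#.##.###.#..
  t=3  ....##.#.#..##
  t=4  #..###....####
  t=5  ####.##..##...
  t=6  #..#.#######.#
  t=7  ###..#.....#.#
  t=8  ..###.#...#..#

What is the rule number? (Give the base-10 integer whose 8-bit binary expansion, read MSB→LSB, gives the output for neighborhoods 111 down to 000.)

  [7] ### => .  t=0,i=7
  [6] ##. => #  t=0,i=9
  [5] #.# => .  t=0,i=5
  [4] #.. => #  t=0,i=10
  [3] .## => #  t=0,i=6
  [2] .#. => .  t=0,i=4
  [1] ..# => #  t=0,i=3
  [0] ... => .  t=0,i=0
  bits 01011010 = 90

90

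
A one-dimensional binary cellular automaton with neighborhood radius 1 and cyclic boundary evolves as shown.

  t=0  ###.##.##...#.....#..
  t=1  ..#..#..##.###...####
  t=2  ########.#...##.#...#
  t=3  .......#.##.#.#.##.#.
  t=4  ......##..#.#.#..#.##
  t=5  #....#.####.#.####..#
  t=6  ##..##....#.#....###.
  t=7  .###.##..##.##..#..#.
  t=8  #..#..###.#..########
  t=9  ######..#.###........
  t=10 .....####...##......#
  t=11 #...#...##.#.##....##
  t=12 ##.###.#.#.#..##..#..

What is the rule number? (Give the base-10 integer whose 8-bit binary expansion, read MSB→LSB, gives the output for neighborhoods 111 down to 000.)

  nb ###: next=.  (t=0,i=1, bit7=0)
  nb ##.: next=#  (t=0,i=2, bit6=1)
  nb #.#: next=.  (t=0,i=3, bit5=0)
  nb #..: next=#  (t=0,i=9, bit4=1)
  nb .##: next=.  (t=0,i=0, bit3=0)
  nb .#.: next=#  (t=0,i=12, bit2=1)
  nb ..#: next=#  (t=0,i=11, bit1=1)
  nb ...: next=.  (t=0,i=10, bit0=0)
  bits 01010110 = 86

86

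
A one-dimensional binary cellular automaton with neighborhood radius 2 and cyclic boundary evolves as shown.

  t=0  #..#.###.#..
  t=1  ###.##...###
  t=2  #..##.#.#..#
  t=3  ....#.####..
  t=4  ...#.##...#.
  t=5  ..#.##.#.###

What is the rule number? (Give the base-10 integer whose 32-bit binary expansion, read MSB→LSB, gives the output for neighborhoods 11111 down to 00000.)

2314481436

  [31] ##### => #  t=1,i=0
  [30] ####. => .  t=1,i=1
  [29] ###.# => .  t=0,i=7
  [28] ###.. => .  t=3,i=9
  [27] ##.## => #  t=1,i=3
  [26] ##.#. => .  t=0,i=8
  [25] ##..# => .  t=2,i=1
  [24] ##... => #  t=1,i=6
  [23] #.### => #  t=0,i=5
  [22] #.##. => #  t=1,i=4
  [21] #.#.# => #  t=2,i=6
  [20] #.#.. => #  t=0,i=9
  [19] #..## => .  t=2,i=2
  [18] #..#. => #  t=0,i=2
  [17] #...# => .  t=1,i=7
  [16] #.... => .  t=3,i=11
  [15] .#### => .  t=1,i=10
  [14] .###. => .  t=0,i=6
  [13] .##.# => #  t=2,i=4
  [12] .##.. => .  t=1,i=5
  [11] .#.## => #  t=0,i=4
  [10] .#.#. => #  t=2,i=7
  [9] .#..# => #  t=0,i=1
  [8] .#... => #  t=4,i=11
  [7] ..### => .  t=1,i=9
  [6] ..##. => .  t=2,i=3
  [5] ..#.# => .  t=0,i=3
  [4] ..#.. => #  t=0,i=0
  [3] ...## => #  t=1,i=8
  [2] ...#. => #  t=3,i=3
  [1] ....# => .  t=3,i=2
  [0] ..... => .  t=3,i=0
  bits 10001001111101000010111100011100 = 2314481436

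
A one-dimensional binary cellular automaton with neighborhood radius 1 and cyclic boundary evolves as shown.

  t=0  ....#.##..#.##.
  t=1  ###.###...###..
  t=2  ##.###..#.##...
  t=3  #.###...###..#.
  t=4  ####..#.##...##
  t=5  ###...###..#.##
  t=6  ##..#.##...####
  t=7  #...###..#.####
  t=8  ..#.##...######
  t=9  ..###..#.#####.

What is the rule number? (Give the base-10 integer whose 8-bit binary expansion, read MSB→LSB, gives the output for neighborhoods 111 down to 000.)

173

  ### -> #   bit 7 = 1  t=1,i=1
  ##. -> .   bit 6 = 0  t=0,i=7
  #.# -> #   bit 5 = 1  t=0,i=5
  #.. -> .   bit 4 = 0  t=0,i=8
  .## -> #   bit 3 = 1  t=0,i=6
  .#. -> #   bit 2 = 1  t=0,i=4
  ..# -> .   bit 1 = 0  t=0,i=3
  ... -> #   bit 0 = 1  t=0,i=0
  bits 10101101 = 173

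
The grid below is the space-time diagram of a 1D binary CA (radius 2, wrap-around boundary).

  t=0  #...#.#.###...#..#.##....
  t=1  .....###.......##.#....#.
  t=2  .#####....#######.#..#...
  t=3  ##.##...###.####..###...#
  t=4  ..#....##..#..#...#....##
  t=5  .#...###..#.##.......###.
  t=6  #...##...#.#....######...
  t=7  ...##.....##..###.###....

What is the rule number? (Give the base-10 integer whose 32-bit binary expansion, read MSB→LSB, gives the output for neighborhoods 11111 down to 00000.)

3358863051

  ##### -> #   bit 31 = 1  t=2,i=3
  ####. -> #   bit 30 = 1  t=2,i=4
  ###.# -> .   bit 29 = 0  t=2,i=16
  ###.. -> .   bit 28 = 0  t=0,i=10
  ##.## -> #   bit 27 = 1  t=3,i=2
  ##.#. -> .   bit 26 = 0  t=1,i=17
  ##..# -> .   bit 25 = 0  t=3,i=16
  ##... -> .   bit 24 = 0  t=0,i=11
  #.### -> .   bit 23 = 0  t=0,i=8
  #.##. -> .   bit 22 = 0  t=0,i=19
  #.#.# -> #   bit 21 = 1  t=0,i=6
  #.#.. -> #   bit 20 = 1  t=1,i=18
  #..## -> .   bit 19 = 0  t=3,i=17
  #..#. -> #   bit 18 = 1  t=0,i=16
  #...# -> .   bit 17 = 0  t=0,i=2
  #.... -> .   bit 16 = 0  t=0,i=22
  .#### -> .   bit 15 = 0  t=2,i=2
  .###. -> .   bit 14 = 0  t=0,i=9
  .##.# -> #   bit 13 = 1  t=1,i=16
  .##.. -> .   bit 12 = 0  t=0,i=20
  .#.## -> #   bit 11 = 1  t=0,i=7
  .#.#. -> #   bit 10 = 1  t=0,i=5
  .#..# -> #   bit 9 = 1  t=0,i=15
  .#... -> .   bit 8 = 0  t=0,i=1
  ..### -> #   bit 7 = 1  t=1,i=5
  ..##. -> #   bit 6 = 1  t=1,i=15
  ..#.# -> .   bit 5 = 0  t=0,i=4
  ..#.. -> .   bit 4 = 0  t=0,i=0
  ...## -> #   bit 3 = 1  t=1,i=4
  ...#. -> .   bit 2 = 0  t=0,i=3
  ....# -> #   bit 1 = 1  t=0,i=23
  ..... -> #   bit 0 = 1  t=1,i=1
  bits 11001000001101000010111011001011 = 3358863051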